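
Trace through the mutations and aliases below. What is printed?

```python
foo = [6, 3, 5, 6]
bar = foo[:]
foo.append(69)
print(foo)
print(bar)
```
[6, 3, 5, 6, 69]
[6, 3, 5, 6]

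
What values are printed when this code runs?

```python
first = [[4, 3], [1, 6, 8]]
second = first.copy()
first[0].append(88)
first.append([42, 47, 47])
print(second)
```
[[4, 3, 88], [1, 6, 8]]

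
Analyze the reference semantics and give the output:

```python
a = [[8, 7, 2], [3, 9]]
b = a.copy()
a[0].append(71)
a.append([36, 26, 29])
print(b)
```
[[8, 7, 2, 71], [3, 9]]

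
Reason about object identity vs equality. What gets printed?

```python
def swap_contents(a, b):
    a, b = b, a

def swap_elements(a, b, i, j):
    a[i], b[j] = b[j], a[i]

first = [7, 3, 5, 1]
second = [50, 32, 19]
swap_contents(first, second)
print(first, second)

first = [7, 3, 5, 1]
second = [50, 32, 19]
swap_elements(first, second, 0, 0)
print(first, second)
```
[7, 3, 5, 1] [50, 32, 19]
[50, 3, 5, 1] [7, 32, 19]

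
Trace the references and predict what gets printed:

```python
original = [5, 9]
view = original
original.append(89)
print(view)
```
[5, 9, 89]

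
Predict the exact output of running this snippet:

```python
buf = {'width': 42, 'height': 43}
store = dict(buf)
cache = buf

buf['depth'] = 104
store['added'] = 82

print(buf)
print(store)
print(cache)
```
{'width': 42, 'height': 43, 'depth': 104}
{'width': 42, 'height': 43, 'added': 82}
{'width': 42, 'height': 43, 'depth': 104}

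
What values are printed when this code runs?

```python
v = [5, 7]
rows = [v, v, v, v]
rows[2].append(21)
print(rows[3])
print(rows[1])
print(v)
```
[5, 7, 21]
[5, 7, 21]
[5, 7, 21]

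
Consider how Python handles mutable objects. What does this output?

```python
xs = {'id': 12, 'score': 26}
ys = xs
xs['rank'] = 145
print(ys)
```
{'id': 12, 'score': 26, 'rank': 145}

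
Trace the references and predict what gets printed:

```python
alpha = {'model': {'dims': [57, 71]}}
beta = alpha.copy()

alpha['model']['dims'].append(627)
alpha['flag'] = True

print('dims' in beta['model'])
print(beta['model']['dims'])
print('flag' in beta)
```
True
[57, 71, 627]
False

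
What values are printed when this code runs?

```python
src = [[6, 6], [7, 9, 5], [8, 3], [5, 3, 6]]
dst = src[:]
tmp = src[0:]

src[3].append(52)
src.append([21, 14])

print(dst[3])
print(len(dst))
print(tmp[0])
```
[5, 3, 6, 52]
4
[6, 6]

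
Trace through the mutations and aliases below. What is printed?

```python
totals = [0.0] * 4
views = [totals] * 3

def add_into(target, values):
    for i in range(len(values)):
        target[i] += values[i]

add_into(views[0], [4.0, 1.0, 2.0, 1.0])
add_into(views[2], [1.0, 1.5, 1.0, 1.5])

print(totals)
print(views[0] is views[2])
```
[5.0, 2.5, 3.0, 2.5]
True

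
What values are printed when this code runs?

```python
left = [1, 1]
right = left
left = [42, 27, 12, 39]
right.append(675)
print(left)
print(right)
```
[42, 27, 12, 39]
[1, 1, 675]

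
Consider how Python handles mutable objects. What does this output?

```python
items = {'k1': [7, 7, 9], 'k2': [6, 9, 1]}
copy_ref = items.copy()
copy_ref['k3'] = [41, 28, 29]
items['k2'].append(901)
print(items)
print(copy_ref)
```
{'k1': [7, 7, 9], 'k2': [6, 9, 1, 901]}
{'k1': [7, 7, 9], 'k2': [6, 9, 1, 901], 'k3': [41, 28, 29]}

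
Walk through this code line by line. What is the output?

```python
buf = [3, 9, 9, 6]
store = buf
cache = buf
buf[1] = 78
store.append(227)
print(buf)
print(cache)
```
[3, 78, 9, 6, 227]
[3, 78, 9, 6, 227]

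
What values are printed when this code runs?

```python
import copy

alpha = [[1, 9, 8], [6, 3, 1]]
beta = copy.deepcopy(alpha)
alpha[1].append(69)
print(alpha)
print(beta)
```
[[1, 9, 8], [6, 3, 1, 69]]
[[1, 9, 8], [6, 3, 1]]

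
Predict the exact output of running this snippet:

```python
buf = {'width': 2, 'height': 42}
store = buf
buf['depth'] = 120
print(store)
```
{'width': 2, 'height': 42, 'depth': 120}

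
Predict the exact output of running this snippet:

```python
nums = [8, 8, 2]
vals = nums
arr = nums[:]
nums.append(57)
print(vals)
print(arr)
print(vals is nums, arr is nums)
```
[8, 8, 2, 57]
[8, 8, 2]
True False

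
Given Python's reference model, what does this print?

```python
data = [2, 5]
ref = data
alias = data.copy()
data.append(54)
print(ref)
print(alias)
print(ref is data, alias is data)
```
[2, 5, 54]
[2, 5]
True False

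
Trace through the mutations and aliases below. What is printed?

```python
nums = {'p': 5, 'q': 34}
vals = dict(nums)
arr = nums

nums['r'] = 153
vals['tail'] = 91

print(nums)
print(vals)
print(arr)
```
{'p': 5, 'q': 34, 'r': 153}
{'p': 5, 'q': 34, 'tail': 91}
{'p': 5, 'q': 34, 'r': 153}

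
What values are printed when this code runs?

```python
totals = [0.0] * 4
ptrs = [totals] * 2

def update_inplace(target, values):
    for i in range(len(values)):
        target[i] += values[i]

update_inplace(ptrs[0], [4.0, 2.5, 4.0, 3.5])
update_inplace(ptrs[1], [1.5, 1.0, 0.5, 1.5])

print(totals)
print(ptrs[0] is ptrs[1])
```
[5.5, 3.5, 4.5, 5.0]
True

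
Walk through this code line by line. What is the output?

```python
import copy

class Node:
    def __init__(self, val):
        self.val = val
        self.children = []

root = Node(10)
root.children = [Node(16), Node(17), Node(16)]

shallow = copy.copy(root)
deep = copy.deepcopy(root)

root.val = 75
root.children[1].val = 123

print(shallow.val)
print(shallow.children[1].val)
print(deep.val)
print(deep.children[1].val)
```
10
123
10
17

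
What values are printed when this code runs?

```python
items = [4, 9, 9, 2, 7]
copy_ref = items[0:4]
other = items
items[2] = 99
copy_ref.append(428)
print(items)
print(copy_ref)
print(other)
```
[4, 9, 99, 2, 7]
[4, 9, 9, 2, 428]
[4, 9, 99, 2, 7]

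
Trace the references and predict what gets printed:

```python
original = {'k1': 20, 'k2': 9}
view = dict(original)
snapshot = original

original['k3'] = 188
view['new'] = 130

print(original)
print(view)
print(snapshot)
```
{'k1': 20, 'k2': 9, 'k3': 188}
{'k1': 20, 'k2': 9, 'new': 130}
{'k1': 20, 'k2': 9, 'k3': 188}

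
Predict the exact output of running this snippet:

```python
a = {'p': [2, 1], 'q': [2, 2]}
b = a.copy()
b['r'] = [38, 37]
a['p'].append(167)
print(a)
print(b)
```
{'p': [2, 1, 167], 'q': [2, 2]}
{'p': [2, 1, 167], 'q': [2, 2], 'r': [38, 37]}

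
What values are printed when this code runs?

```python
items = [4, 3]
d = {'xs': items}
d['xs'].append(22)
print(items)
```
[4, 3, 22]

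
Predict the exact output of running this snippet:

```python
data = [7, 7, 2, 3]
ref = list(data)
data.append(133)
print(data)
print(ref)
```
[7, 7, 2, 3, 133]
[7, 7, 2, 3]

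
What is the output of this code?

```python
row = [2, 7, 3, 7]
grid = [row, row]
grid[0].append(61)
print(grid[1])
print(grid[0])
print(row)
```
[2, 7, 3, 7, 61]
[2, 7, 3, 7, 61]
[2, 7, 3, 7, 61]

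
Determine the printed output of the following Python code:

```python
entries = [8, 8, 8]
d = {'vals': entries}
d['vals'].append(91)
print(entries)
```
[8, 8, 8, 91]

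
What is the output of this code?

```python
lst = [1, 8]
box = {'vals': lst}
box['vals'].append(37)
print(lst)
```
[1, 8, 37]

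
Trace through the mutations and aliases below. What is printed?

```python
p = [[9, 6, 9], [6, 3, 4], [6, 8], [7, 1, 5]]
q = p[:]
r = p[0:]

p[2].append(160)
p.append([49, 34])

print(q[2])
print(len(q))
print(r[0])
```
[6, 8, 160]
4
[9, 6, 9]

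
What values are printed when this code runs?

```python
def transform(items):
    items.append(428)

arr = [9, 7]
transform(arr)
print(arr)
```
[9, 7, 428]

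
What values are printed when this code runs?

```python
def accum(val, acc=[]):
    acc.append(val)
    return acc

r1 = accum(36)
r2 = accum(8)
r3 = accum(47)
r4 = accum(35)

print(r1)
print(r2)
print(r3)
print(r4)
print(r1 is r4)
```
[36, 8, 47, 35]
[36, 8, 47, 35]
[36, 8, 47, 35]
[36, 8, 47, 35]
True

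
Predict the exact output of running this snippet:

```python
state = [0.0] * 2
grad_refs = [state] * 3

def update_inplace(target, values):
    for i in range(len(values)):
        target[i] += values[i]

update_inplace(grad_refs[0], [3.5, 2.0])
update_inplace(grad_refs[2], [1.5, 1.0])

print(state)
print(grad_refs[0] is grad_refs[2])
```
[5.0, 3.0]
True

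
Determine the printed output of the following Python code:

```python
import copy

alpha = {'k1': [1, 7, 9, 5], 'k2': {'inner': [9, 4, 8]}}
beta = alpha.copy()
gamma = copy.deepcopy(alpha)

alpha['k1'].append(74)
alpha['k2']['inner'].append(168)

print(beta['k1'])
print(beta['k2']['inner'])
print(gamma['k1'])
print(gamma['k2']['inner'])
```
[1, 7, 9, 5, 74]
[9, 4, 8, 168]
[1, 7, 9, 5]
[9, 4, 8]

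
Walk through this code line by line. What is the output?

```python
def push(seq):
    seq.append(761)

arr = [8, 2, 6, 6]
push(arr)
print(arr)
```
[8, 2, 6, 6, 761]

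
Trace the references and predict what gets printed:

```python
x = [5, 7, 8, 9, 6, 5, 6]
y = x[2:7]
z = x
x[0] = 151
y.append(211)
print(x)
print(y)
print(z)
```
[151, 7, 8, 9, 6, 5, 6]
[8, 9, 6, 5, 6, 211]
[151, 7, 8, 9, 6, 5, 6]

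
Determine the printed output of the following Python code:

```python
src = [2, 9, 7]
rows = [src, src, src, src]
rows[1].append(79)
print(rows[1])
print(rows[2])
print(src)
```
[2, 9, 7, 79]
[2, 9, 7, 79]
[2, 9, 7, 79]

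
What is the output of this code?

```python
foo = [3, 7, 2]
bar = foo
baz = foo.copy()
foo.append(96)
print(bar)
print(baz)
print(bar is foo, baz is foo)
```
[3, 7, 2, 96]
[3, 7, 2]
True False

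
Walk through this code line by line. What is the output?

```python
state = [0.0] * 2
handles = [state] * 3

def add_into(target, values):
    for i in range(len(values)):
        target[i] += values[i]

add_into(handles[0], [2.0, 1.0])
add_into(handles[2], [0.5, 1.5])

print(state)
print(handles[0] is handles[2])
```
[2.5, 2.5]
True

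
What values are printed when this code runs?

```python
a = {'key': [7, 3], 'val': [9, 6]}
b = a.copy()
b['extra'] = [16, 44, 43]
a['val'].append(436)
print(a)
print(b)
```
{'key': [7, 3], 'val': [9, 6, 436]}
{'key': [7, 3], 'val': [9, 6, 436], 'extra': [16, 44, 43]}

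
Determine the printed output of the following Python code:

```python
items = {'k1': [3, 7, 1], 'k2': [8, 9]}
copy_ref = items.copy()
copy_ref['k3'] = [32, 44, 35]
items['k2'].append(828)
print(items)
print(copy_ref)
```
{'k1': [3, 7, 1], 'k2': [8, 9, 828]}
{'k1': [3, 7, 1], 'k2': [8, 9, 828], 'k3': [32, 44, 35]}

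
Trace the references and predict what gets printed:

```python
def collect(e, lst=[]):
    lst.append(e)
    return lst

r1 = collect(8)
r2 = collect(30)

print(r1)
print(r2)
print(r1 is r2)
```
[8, 30]
[8, 30]
True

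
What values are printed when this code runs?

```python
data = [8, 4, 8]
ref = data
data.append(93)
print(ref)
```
[8, 4, 8, 93]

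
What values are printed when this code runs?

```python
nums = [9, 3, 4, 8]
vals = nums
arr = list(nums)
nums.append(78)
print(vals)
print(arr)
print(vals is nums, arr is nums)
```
[9, 3, 4, 8, 78]
[9, 3, 4, 8]
True False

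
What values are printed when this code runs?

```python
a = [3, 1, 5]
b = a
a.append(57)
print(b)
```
[3, 1, 5, 57]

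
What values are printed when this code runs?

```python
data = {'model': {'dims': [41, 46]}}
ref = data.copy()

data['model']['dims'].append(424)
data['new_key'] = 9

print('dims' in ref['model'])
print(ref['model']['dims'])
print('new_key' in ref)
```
True
[41, 46, 424]
False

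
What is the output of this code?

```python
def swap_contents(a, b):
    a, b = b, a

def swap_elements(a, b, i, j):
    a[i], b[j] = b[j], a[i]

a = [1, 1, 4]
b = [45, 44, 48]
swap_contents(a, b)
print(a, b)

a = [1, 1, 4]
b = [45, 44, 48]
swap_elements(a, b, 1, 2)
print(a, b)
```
[1, 1, 4] [45, 44, 48]
[1, 48, 4] [45, 44, 1]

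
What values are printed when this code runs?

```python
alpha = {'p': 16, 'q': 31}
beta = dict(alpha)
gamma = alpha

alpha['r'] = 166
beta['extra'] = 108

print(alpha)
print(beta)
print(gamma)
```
{'p': 16, 'q': 31, 'r': 166}
{'p': 16, 'q': 31, 'extra': 108}
{'p': 16, 'q': 31, 'r': 166}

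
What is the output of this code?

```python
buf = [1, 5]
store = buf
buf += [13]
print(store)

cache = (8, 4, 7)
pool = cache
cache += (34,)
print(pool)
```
[1, 5, 13]
(8, 4, 7)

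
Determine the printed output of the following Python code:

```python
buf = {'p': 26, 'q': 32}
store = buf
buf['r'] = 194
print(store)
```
{'p': 26, 'q': 32, 'r': 194}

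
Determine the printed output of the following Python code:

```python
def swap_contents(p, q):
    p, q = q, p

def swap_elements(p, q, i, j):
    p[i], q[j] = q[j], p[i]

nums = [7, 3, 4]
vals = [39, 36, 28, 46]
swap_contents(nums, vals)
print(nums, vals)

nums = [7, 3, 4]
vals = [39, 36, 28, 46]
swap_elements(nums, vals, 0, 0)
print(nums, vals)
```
[7, 3, 4] [39, 36, 28, 46]
[39, 3, 4] [7, 36, 28, 46]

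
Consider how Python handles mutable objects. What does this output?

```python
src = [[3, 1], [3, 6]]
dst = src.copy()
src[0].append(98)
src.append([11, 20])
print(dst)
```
[[3, 1, 98], [3, 6]]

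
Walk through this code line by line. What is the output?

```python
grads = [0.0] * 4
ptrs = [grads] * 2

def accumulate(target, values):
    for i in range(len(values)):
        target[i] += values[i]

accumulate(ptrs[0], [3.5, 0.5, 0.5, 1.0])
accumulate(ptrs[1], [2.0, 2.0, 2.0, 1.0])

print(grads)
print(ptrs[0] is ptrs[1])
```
[5.5, 2.5, 2.5, 2.0]
True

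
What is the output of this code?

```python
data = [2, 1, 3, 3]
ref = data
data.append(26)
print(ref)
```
[2, 1, 3, 3, 26]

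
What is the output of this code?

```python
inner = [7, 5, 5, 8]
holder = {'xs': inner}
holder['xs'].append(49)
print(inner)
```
[7, 5, 5, 8, 49]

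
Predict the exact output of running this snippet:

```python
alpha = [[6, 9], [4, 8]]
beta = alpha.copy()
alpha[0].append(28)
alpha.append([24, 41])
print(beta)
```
[[6, 9, 28], [4, 8]]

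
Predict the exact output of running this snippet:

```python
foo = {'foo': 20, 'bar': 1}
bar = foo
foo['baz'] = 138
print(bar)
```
{'foo': 20, 'bar': 1, 'baz': 138}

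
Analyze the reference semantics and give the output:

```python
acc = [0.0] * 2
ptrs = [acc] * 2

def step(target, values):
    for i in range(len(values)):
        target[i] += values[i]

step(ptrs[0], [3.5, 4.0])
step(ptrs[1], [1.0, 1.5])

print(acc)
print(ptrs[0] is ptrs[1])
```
[4.5, 5.5]
True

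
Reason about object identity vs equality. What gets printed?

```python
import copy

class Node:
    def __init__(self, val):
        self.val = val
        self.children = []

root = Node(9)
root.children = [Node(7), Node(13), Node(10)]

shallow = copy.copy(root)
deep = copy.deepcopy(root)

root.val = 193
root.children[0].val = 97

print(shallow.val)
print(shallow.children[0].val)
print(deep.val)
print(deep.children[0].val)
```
9
97
9
7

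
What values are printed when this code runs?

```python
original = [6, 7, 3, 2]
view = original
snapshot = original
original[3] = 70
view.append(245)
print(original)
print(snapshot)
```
[6, 7, 3, 70, 245]
[6, 7, 3, 70, 245]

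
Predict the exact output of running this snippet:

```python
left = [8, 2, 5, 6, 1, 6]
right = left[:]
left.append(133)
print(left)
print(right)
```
[8, 2, 5, 6, 1, 6, 133]
[8, 2, 5, 6, 1, 6]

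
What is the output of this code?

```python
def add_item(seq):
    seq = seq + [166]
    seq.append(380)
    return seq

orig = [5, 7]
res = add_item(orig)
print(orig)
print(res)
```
[5, 7]
[5, 7, 166, 380]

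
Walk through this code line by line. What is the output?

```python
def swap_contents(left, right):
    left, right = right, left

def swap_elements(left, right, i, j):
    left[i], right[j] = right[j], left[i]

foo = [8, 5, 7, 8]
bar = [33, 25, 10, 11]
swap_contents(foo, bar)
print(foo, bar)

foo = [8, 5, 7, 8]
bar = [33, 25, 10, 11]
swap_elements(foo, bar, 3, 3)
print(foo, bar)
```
[8, 5, 7, 8] [33, 25, 10, 11]
[8, 5, 7, 11] [33, 25, 10, 8]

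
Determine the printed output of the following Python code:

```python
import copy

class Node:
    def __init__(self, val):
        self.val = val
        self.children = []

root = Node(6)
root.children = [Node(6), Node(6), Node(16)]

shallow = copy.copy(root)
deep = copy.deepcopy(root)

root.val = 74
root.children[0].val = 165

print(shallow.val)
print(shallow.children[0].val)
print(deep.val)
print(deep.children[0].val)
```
6
165
6
6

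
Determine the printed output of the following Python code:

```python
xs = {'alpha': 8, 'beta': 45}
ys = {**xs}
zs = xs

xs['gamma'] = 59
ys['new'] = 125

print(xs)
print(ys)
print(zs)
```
{'alpha': 8, 'beta': 45, 'gamma': 59}
{'alpha': 8, 'beta': 45, 'new': 125}
{'alpha': 8, 'beta': 45, 'gamma': 59}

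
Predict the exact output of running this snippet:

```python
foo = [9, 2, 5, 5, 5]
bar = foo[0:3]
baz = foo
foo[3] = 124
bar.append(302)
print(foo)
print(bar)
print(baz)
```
[9, 2, 5, 124, 5]
[9, 2, 5, 302]
[9, 2, 5, 124, 5]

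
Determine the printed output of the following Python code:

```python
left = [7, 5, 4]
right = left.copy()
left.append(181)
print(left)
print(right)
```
[7, 5, 4, 181]
[7, 5, 4]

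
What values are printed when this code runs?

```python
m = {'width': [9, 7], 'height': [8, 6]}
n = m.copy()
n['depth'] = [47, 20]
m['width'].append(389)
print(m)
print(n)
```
{'width': [9, 7, 389], 'height': [8, 6]}
{'width': [9, 7, 389], 'height': [8, 6], 'depth': [47, 20]}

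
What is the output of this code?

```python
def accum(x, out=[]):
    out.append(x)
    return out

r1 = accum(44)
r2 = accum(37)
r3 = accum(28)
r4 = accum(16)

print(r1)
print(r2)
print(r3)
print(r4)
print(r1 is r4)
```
[44, 37, 28, 16]
[44, 37, 28, 16]
[44, 37, 28, 16]
[44, 37, 28, 16]
True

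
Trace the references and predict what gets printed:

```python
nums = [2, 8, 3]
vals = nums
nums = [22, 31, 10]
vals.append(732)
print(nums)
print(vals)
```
[22, 31, 10]
[2, 8, 3, 732]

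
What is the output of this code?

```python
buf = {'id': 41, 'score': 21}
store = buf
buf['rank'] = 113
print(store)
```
{'id': 41, 'score': 21, 'rank': 113}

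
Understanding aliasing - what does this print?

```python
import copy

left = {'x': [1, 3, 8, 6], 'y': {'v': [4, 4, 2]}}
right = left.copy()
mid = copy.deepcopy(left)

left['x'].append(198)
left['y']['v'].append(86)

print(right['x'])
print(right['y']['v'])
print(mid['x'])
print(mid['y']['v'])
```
[1, 3, 8, 6, 198]
[4, 4, 2, 86]
[1, 3, 8, 6]
[4, 4, 2]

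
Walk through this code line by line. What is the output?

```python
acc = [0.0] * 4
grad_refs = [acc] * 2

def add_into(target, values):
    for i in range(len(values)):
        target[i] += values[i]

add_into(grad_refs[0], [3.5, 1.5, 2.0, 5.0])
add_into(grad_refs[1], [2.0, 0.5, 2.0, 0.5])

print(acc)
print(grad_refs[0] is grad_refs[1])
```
[5.5, 2.0, 4.0, 5.5]
True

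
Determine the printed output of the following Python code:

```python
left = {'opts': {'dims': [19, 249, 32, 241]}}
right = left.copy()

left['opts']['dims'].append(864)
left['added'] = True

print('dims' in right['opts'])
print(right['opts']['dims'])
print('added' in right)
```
True
[19, 249, 32, 241, 864]
False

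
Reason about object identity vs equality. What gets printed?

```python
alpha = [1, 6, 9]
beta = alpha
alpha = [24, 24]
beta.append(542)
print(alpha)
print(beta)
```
[24, 24]
[1, 6, 9, 542]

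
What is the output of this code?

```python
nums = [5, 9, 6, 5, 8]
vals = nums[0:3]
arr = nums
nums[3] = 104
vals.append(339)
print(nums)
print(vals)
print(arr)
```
[5, 9, 6, 104, 8]
[5, 9, 6, 339]
[5, 9, 6, 104, 8]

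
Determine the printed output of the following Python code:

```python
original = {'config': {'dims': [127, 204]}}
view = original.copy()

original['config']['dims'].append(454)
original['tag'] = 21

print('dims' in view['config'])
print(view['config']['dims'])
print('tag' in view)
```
True
[127, 204, 454]
False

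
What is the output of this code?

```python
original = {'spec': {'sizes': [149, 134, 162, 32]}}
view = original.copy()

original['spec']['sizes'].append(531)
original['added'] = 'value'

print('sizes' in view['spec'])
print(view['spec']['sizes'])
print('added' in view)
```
True
[149, 134, 162, 32, 531]
False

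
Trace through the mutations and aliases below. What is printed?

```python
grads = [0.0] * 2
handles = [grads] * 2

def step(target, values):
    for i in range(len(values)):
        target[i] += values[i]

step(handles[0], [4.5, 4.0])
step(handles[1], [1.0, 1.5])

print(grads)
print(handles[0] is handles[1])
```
[5.5, 5.5]
True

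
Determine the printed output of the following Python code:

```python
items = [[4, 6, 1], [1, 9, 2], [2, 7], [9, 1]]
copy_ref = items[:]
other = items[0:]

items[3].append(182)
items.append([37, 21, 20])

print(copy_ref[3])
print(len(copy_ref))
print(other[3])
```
[9, 1, 182]
4
[9, 1, 182]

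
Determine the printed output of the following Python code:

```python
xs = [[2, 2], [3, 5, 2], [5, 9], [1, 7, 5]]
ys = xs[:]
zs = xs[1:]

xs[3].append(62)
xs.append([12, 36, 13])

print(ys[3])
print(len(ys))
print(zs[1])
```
[1, 7, 5, 62]
4
[5, 9]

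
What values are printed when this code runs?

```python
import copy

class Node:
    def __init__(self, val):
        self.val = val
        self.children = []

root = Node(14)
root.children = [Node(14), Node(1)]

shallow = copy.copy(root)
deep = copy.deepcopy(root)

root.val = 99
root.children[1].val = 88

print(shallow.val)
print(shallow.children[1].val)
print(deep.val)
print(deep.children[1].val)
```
14
88
14
1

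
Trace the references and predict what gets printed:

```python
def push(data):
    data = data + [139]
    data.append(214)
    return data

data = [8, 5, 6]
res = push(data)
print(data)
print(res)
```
[8, 5, 6]
[8, 5, 6, 139, 214]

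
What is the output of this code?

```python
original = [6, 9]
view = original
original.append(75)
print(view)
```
[6, 9, 75]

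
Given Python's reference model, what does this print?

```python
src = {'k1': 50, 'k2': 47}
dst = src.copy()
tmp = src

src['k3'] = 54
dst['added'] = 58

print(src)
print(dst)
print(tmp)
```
{'k1': 50, 'k2': 47, 'k3': 54}
{'k1': 50, 'k2': 47, 'added': 58}
{'k1': 50, 'k2': 47, 'k3': 54}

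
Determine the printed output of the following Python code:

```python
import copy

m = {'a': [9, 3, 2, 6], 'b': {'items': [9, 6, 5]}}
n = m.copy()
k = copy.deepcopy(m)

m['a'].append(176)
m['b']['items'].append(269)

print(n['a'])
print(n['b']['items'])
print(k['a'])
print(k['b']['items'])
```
[9, 3, 2, 6, 176]
[9, 6, 5, 269]
[9, 3, 2, 6]
[9, 6, 5]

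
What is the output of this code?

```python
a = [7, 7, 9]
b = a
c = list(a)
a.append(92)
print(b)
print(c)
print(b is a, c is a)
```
[7, 7, 9, 92]
[7, 7, 9]
True False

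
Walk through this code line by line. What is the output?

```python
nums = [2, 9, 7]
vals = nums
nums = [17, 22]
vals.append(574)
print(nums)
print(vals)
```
[17, 22]
[2, 9, 7, 574]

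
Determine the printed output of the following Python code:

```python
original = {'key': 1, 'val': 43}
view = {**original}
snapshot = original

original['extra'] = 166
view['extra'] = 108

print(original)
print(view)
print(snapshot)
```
{'key': 1, 'val': 43, 'extra': 166}
{'key': 1, 'val': 43, 'extra': 108}
{'key': 1, 'val': 43, 'extra': 166}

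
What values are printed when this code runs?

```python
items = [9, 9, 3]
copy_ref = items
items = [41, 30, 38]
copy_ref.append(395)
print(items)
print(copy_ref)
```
[41, 30, 38]
[9, 9, 3, 395]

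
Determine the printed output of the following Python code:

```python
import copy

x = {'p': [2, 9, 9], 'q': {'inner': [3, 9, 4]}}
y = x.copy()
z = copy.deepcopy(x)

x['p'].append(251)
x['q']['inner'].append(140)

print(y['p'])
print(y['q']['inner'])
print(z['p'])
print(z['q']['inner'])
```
[2, 9, 9, 251]
[3, 9, 4, 140]
[2, 9, 9]
[3, 9, 4]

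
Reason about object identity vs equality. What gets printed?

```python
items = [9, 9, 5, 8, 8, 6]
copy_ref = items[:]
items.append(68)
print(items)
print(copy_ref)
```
[9, 9, 5, 8, 8, 6, 68]
[9, 9, 5, 8, 8, 6]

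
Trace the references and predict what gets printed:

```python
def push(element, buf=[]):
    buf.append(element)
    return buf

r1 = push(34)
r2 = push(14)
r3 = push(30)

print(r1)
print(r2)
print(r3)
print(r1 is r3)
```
[34, 14, 30]
[34, 14, 30]
[34, 14, 30]
True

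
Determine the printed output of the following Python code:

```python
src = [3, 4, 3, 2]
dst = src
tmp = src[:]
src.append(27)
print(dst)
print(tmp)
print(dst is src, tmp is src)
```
[3, 4, 3, 2, 27]
[3, 4, 3, 2]
True False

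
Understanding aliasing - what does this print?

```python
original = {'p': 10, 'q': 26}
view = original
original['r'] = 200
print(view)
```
{'p': 10, 'q': 26, 'r': 200}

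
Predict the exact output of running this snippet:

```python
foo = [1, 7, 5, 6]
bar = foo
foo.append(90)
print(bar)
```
[1, 7, 5, 6, 90]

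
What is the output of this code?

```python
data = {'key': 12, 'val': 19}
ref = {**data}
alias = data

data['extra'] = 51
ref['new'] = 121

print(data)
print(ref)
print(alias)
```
{'key': 12, 'val': 19, 'extra': 51}
{'key': 12, 'val': 19, 'new': 121}
{'key': 12, 'val': 19, 'extra': 51}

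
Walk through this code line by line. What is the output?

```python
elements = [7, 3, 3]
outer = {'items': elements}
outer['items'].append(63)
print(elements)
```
[7, 3, 3, 63]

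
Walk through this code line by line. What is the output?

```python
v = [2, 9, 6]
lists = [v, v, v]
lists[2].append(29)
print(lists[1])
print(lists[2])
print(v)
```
[2, 9, 6, 29]
[2, 9, 6, 29]
[2, 9, 6, 29]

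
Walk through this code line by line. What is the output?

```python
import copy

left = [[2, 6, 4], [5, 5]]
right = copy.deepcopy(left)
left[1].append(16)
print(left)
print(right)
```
[[2, 6, 4], [5, 5, 16]]
[[2, 6, 4], [5, 5]]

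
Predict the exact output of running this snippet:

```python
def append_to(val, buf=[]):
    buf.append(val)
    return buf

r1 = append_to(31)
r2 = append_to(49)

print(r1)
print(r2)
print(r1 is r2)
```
[31, 49]
[31, 49]
True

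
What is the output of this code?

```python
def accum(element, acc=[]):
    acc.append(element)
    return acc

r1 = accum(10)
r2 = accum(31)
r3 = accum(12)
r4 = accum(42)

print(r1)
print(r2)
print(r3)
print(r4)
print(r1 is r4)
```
[10, 31, 12, 42]
[10, 31, 12, 42]
[10, 31, 12, 42]
[10, 31, 12, 42]
True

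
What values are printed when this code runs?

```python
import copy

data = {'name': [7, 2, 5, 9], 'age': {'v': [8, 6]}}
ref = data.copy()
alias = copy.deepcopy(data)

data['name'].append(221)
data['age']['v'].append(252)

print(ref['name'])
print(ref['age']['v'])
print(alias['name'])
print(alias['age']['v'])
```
[7, 2, 5, 9, 221]
[8, 6, 252]
[7, 2, 5, 9]
[8, 6]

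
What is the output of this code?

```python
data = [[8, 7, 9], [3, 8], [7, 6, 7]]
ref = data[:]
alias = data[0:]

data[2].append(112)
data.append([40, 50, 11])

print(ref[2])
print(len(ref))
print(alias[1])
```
[7, 6, 7, 112]
3
[3, 8]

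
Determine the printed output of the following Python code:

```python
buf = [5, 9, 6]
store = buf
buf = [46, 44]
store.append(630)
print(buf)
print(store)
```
[46, 44]
[5, 9, 6, 630]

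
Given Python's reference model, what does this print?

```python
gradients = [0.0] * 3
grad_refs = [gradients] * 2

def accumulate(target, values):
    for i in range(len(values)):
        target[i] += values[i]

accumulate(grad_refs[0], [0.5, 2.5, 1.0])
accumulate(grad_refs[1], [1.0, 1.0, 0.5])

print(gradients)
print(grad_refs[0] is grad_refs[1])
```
[1.5, 3.5, 1.5]
True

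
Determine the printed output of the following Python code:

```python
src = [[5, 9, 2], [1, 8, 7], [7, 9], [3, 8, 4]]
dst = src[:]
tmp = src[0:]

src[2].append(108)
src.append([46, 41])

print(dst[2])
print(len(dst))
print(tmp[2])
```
[7, 9, 108]
4
[7, 9, 108]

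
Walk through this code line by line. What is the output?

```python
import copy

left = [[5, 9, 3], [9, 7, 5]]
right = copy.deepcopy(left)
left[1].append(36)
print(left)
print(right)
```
[[5, 9, 3], [9, 7, 5, 36]]
[[5, 9, 3], [9, 7, 5]]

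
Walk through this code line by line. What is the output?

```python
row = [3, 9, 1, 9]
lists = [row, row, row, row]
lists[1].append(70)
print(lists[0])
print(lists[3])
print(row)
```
[3, 9, 1, 9, 70]
[3, 9, 1, 9, 70]
[3, 9, 1, 9, 70]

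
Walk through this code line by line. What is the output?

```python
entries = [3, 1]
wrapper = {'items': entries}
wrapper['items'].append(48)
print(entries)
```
[3, 1, 48]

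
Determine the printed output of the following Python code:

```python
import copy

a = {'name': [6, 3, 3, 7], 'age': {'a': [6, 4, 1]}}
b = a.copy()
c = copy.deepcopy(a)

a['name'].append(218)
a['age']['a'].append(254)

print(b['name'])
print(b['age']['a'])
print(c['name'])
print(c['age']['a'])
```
[6, 3, 3, 7, 218]
[6, 4, 1, 254]
[6, 3, 3, 7]
[6, 4, 1]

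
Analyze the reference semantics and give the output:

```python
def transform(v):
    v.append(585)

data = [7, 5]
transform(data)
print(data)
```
[7, 5, 585]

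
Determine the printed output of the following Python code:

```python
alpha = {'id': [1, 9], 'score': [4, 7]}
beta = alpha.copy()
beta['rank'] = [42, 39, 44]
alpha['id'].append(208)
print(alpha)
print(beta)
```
{'id': [1, 9, 208], 'score': [4, 7]}
{'id': [1, 9, 208], 'score': [4, 7], 'rank': [42, 39, 44]}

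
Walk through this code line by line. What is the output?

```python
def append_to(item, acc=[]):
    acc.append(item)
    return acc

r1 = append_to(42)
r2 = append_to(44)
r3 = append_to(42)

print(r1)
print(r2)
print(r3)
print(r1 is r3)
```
[42, 44, 42]
[42, 44, 42]
[42, 44, 42]
True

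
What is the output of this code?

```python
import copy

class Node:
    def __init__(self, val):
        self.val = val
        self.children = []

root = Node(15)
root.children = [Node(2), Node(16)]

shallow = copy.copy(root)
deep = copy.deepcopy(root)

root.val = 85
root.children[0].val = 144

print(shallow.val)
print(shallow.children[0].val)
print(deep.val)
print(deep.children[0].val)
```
15
144
15
2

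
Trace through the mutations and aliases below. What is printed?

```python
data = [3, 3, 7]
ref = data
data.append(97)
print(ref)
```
[3, 3, 7, 97]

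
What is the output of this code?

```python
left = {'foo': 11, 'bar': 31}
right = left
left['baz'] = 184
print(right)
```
{'foo': 11, 'bar': 31, 'baz': 184}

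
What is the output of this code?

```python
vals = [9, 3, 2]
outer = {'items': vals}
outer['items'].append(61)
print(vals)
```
[9, 3, 2, 61]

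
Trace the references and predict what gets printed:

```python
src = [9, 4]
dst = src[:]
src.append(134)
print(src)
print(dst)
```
[9, 4, 134]
[9, 4]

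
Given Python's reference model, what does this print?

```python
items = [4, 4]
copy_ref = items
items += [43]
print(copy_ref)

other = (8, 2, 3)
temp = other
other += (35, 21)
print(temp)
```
[4, 4, 43]
(8, 2, 3)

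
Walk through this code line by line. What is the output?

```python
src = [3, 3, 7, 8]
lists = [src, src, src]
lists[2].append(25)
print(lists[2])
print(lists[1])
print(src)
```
[3, 3, 7, 8, 25]
[3, 3, 7, 8, 25]
[3, 3, 7, 8, 25]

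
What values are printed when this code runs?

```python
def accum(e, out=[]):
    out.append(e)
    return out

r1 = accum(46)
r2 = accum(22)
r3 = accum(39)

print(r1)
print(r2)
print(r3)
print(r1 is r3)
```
[46, 22, 39]
[46, 22, 39]
[46, 22, 39]
True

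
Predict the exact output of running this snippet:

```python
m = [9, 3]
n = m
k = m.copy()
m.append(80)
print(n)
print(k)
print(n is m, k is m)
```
[9, 3, 80]
[9, 3]
True False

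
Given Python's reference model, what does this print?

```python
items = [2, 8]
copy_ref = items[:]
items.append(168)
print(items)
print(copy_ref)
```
[2, 8, 168]
[2, 8]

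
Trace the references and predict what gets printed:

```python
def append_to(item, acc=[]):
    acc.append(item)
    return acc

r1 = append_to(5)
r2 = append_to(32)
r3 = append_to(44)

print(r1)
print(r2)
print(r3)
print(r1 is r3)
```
[5, 32, 44]
[5, 32, 44]
[5, 32, 44]
True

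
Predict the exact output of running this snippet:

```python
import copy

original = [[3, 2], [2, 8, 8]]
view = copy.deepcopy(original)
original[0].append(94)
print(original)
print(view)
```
[[3, 2, 94], [2, 8, 8]]
[[3, 2], [2, 8, 8]]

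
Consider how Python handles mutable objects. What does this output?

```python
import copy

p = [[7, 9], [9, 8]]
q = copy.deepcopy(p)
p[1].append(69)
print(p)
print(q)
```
[[7, 9], [9, 8, 69]]
[[7, 9], [9, 8]]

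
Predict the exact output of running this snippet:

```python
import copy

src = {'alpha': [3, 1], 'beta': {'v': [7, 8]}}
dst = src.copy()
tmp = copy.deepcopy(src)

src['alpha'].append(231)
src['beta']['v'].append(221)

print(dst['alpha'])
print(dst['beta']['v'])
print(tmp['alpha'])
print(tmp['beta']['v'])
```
[3, 1, 231]
[7, 8, 221]
[3, 1]
[7, 8]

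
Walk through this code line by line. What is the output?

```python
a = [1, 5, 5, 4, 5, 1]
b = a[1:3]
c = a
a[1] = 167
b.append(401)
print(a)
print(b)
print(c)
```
[1, 167, 5, 4, 5, 1]
[5, 5, 401]
[1, 167, 5, 4, 5, 1]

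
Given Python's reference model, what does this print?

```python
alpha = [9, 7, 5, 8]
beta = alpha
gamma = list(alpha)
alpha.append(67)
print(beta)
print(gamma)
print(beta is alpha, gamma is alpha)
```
[9, 7, 5, 8, 67]
[9, 7, 5, 8]
True False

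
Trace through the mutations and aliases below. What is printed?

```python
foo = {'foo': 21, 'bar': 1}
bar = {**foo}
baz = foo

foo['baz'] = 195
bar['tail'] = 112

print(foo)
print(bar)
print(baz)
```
{'foo': 21, 'bar': 1, 'baz': 195}
{'foo': 21, 'bar': 1, 'tail': 112}
{'foo': 21, 'bar': 1, 'baz': 195}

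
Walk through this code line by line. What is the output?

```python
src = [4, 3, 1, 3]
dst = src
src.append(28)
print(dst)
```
[4, 3, 1, 3, 28]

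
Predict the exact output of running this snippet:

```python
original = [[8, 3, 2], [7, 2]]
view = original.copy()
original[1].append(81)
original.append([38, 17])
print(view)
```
[[8, 3, 2], [7, 2, 81]]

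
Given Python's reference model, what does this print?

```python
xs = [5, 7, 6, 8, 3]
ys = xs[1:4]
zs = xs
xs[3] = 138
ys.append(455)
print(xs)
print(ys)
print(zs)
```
[5, 7, 6, 138, 3]
[7, 6, 8, 455]
[5, 7, 6, 138, 3]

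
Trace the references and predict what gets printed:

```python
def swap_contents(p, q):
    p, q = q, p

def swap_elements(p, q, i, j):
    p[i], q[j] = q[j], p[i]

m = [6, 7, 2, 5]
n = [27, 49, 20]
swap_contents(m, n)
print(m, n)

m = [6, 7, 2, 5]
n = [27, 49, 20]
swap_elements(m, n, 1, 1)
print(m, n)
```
[6, 7, 2, 5] [27, 49, 20]
[6, 49, 2, 5] [27, 7, 20]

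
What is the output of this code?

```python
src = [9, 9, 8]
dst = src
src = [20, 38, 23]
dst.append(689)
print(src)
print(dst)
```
[20, 38, 23]
[9, 9, 8, 689]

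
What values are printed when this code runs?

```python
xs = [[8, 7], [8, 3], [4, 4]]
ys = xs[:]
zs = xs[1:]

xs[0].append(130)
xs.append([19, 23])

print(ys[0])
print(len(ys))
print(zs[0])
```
[8, 7, 130]
3
[8, 3]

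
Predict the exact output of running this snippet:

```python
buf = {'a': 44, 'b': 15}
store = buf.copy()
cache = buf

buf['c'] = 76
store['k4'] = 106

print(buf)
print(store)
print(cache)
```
{'a': 44, 'b': 15, 'c': 76}
{'a': 44, 'b': 15, 'k4': 106}
{'a': 44, 'b': 15, 'c': 76}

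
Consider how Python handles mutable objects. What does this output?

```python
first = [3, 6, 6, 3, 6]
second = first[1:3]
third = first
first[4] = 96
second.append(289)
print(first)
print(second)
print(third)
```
[3, 6, 6, 3, 96]
[6, 6, 289]
[3, 6, 6, 3, 96]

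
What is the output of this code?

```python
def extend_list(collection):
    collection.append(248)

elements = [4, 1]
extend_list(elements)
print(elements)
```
[4, 1, 248]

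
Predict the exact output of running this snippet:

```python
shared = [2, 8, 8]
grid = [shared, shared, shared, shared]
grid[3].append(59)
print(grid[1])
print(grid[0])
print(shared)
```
[2, 8, 8, 59]
[2, 8, 8, 59]
[2, 8, 8, 59]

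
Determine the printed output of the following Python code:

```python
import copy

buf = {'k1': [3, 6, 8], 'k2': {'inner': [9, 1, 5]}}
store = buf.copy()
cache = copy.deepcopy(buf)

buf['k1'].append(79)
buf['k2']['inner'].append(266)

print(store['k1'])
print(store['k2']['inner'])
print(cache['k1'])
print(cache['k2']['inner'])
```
[3, 6, 8, 79]
[9, 1, 5, 266]
[3, 6, 8]
[9, 1, 5]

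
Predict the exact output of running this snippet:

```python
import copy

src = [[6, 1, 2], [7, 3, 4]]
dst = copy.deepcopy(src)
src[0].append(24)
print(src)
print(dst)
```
[[6, 1, 2, 24], [7, 3, 4]]
[[6, 1, 2], [7, 3, 4]]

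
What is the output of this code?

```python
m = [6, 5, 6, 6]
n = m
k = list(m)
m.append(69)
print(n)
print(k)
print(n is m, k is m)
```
[6, 5, 6, 6, 69]
[6, 5, 6, 6]
True False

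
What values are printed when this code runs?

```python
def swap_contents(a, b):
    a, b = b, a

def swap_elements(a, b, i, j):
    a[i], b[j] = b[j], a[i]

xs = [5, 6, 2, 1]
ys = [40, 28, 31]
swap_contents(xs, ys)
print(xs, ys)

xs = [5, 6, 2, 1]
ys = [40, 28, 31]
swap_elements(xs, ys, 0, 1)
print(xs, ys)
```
[5, 6, 2, 1] [40, 28, 31]
[28, 6, 2, 1] [40, 5, 31]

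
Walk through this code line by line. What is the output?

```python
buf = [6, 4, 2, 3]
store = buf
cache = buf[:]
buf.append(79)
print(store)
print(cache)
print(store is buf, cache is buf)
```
[6, 4, 2, 3, 79]
[6, 4, 2, 3]
True False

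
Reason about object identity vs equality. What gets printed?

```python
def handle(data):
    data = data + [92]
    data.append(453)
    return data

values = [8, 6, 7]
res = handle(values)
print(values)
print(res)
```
[8, 6, 7]
[8, 6, 7, 92, 453]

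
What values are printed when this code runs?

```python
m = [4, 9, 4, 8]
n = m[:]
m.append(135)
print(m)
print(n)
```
[4, 9, 4, 8, 135]
[4, 9, 4, 8]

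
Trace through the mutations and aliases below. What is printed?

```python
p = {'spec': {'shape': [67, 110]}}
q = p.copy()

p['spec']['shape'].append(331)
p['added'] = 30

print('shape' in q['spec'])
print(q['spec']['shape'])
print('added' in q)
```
True
[67, 110, 331]
False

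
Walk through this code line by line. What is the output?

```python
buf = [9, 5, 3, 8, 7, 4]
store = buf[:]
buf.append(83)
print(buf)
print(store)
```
[9, 5, 3, 8, 7, 4, 83]
[9, 5, 3, 8, 7, 4]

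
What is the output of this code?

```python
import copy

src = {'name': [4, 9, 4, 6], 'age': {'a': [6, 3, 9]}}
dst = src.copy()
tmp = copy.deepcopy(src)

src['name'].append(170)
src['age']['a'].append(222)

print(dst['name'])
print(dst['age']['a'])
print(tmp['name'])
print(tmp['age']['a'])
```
[4, 9, 4, 6, 170]
[6, 3, 9, 222]
[4, 9, 4, 6]
[6, 3, 9]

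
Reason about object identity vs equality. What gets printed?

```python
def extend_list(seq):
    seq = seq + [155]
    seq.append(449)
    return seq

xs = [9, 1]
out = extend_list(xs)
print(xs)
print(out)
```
[9, 1]
[9, 1, 155, 449]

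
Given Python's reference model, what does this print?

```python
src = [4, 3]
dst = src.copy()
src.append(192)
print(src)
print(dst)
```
[4, 3, 192]
[4, 3]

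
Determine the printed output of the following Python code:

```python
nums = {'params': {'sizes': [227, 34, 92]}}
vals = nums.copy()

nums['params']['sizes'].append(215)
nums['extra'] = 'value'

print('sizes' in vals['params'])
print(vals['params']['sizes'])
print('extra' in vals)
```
True
[227, 34, 92, 215]
False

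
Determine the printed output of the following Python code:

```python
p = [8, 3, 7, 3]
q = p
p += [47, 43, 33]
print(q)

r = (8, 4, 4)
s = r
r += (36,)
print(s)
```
[8, 3, 7, 3, 47, 43, 33]
(8, 4, 4)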